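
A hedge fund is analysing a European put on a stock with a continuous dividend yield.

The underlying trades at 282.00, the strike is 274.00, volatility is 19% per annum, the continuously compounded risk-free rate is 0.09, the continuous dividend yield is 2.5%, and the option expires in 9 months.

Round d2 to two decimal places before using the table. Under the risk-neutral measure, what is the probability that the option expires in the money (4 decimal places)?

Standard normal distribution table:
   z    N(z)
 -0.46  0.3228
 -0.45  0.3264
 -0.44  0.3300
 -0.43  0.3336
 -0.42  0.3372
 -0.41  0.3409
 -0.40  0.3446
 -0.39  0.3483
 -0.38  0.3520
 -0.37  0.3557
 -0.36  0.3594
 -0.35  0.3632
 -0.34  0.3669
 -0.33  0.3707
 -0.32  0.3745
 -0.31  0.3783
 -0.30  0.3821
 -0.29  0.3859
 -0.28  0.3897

0.3483

σ√T = 0.19·√0.75 = 0.1645
d₁ = [ln(282/274) + (0.09 − 0.025 + 0.19²/2)·0.75] / 0.1645 = [0.0288 + 0.0623] / 0.1645 = 0.5534 → 0.55
d₂ = d₁ − σ√T = 0.5534 − 0.1645 = 0.3889 → 0.39
Risk-neutral Pr[S_T < K] = N(−d₂) = N(-0.39) = 0.3483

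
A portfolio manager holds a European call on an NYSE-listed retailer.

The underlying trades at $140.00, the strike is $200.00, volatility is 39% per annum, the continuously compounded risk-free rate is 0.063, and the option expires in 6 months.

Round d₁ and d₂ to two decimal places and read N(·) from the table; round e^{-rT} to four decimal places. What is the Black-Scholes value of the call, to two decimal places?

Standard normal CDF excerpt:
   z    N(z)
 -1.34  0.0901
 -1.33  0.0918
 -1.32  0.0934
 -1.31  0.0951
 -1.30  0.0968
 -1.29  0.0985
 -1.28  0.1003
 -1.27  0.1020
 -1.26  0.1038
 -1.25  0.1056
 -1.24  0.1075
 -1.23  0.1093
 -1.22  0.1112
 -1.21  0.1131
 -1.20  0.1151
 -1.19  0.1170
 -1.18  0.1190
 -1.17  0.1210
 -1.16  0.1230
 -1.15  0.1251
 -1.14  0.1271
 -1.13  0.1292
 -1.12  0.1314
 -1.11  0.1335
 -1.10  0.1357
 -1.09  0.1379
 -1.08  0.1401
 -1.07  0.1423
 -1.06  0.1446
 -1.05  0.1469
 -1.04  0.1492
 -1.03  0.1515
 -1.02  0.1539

σ√T = 0.39·√0.5 = 0.2758
ln(S/K) + (r + σ²/2)T = ln(140/200) + (0.063 + 0.39²/2)·0.5 = -0.3567 + 0.0695 = -0.2871
d₁ = -0.2871 / 0.2758 = -1.0413 which rounds to -1.04
d₂ = d₁ − σ√T = -1.0413 − 0.2758 = -1.3170 which rounds to -1.32
e^(−rT) = e^(−0.063·0.5) = 0.9690
N(d₁) = N(-1.04) = 0.1492;  N(d₂) = N(-1.32) = 0.0934
C = 140·0.1492 − 200·0.9690·0.0934 = 20.8880 − 18.1009 = 2.7871

$2.79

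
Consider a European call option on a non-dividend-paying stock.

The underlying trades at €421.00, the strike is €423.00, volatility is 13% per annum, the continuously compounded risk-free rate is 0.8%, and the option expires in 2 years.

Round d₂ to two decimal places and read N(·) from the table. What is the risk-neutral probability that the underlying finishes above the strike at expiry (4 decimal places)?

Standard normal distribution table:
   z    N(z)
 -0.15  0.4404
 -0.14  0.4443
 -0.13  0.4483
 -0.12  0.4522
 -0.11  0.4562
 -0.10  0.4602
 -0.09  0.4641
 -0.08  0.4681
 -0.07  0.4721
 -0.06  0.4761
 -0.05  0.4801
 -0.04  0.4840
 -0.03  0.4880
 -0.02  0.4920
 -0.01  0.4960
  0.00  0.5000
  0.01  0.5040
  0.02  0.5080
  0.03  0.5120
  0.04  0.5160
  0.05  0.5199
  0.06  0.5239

0.4880

σ√T = 0.13·√2 = 0.1838
d₁ = [ln(421/423) + (0.008 + ½·0.13²)·2] / (σ√T) = (-0.0047 + 0.0329) / 0.1838 = 0.1532 ≈ 0.15
d₂ = 0.1532 − 0.1838 = -0.0307 ≈ -0.03
Pr(exercise) under Q = N(d₂) = 0.4880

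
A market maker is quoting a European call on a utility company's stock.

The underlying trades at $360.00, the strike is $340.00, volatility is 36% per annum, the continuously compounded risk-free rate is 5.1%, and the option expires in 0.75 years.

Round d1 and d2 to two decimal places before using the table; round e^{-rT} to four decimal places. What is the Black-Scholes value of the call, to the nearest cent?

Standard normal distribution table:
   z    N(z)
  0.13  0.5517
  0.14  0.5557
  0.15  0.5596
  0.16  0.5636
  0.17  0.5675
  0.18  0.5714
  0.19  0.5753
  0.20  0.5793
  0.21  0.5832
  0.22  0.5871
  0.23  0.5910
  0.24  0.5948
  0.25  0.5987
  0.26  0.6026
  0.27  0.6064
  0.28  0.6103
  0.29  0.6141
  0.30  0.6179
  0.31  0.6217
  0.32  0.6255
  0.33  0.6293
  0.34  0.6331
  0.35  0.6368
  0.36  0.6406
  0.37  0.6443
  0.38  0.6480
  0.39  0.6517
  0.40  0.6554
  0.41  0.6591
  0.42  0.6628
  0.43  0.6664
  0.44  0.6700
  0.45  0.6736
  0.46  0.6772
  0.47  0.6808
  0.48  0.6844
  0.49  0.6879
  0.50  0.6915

$60.66

σ√T = 0.36 × 0.8660 = 0.3118
d₁ = [ln(360/340) + (0.051 + 0.36²/2)·0.75] / 0.3118 = [0.0572 + 0.0868] / 0.3118 = 0.4619 which rounds to 0.46
d₂ = d₁ − σ√T = 0.4619 − 0.3118 = 0.1501 which rounds to 0.15
exp(−rT) = exp(−0.051·0.75) = 0.9625
C = 360·N(0.46) − 340·0.9625·N(0.15) = 360·0.6772 − 340·0.9625·0.5596 = 243.7920 − 183.1291 = 60.6629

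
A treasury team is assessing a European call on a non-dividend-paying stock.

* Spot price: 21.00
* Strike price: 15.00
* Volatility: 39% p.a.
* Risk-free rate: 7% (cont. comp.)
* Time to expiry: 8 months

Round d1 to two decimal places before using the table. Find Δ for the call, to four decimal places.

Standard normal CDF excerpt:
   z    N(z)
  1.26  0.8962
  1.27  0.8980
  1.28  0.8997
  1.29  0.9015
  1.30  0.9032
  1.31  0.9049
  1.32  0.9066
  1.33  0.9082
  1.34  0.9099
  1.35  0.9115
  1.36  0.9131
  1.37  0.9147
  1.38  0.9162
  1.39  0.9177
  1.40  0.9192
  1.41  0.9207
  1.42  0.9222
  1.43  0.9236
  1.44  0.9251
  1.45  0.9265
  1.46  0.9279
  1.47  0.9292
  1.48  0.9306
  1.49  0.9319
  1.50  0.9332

0.9131

σ√T = 0.39·√0.6667 = 0.3184
ln(S/K) + (r + σ²/2)T = ln(21/15) + (0.07 + 0.39²/2)·0.6667 = 0.3365 + 0.0974 = 0.4338
d₁ = 0.4338 / 0.3184 = 1.3624 which rounds to 1.36
N(d₁) = N(1.36) = 0.9131
Δ_call = N(d₁) = 0.9131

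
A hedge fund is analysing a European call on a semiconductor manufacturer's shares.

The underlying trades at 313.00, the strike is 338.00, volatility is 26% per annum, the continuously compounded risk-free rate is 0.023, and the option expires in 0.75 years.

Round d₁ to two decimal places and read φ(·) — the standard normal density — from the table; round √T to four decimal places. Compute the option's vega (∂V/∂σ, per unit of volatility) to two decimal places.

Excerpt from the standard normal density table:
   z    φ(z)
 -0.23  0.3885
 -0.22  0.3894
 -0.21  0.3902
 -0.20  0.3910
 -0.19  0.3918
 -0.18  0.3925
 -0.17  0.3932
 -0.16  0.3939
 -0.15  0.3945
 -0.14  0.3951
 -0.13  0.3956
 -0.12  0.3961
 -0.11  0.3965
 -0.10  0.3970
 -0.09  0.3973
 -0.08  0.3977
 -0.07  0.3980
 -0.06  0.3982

106.93

σ√T = 0.26·√0.75 = 0.2252
d₁ = [ln(313/338) + (0.023 + 0.26²/2)·0.75] / 0.2252 = [-0.0768 + 0.0426] / 0.2252 = -0.1521 which rounds to -0.15
√T = √0.75 = 0.8660
φ(d₁) = φ(-0.15) = 0.3945
vega = S·φ(d₁)·√T = 313·0.3945·0.8660 = 106.9324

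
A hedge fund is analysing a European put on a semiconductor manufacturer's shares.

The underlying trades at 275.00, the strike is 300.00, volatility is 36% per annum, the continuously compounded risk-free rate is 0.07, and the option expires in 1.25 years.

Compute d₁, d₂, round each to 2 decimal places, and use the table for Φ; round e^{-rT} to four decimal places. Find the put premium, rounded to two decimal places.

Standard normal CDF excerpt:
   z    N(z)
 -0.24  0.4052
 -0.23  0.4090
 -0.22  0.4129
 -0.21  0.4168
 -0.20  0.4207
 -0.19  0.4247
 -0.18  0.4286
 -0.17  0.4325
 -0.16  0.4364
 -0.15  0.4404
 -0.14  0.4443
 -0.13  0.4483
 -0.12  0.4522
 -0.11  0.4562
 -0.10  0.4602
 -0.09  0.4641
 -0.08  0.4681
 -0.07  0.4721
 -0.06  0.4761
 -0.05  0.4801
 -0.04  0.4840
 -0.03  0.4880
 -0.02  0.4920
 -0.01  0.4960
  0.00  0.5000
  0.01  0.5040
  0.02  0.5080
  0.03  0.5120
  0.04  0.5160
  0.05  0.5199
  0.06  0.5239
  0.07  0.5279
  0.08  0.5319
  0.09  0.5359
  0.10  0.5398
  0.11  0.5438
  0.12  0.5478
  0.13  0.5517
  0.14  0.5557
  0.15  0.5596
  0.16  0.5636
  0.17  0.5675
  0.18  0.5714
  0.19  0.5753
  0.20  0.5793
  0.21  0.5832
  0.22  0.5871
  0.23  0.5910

43.53

T = 1.25;  σ√T = 0.4025
d₁ = [ln(275/300) + (0.07 + 0.36²/2)·1.25] / 0.4025 = [-0.0870 + 0.1685] / 0.4025 = 0.2025 which rounds to 0.20
d₂ = d₁ − σ√T = 0.2025 − 0.4025 = -0.2000 which rounds to -0.20
e^(−rT) = e^(−0.07·1.25) = 0.9162
N(−d₂) = N(0.20) = 0.5793;  N(−d₁) = N(-0.20) = 0.4207
P = 300·0.9162·0.5793 − 275·0.4207 = 159.2264 − 115.6925 = 43.5339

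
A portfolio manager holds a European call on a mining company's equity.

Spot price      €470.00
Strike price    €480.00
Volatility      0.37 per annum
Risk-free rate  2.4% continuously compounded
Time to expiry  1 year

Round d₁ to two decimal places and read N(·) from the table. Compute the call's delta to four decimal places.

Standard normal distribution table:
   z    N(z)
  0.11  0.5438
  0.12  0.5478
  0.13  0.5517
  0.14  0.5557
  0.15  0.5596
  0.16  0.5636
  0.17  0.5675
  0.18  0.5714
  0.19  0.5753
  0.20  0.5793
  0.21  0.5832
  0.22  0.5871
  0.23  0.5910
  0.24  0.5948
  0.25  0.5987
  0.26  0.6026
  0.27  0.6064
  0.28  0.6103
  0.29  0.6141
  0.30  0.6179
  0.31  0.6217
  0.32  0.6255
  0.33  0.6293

σ√T = 0.37 × 1.0000 = 0.3700
d₁ = [ln(470/480) + (0.024 + ½·0.37²)·1] / (σ√T) = (-0.0211 + 0.0925) / 0.3700 = 0.1930 ≈ 0.19
N(d₁) = N(0.19) = 0.5753
Δ_call = N(d₁) = 0.5753

0.5753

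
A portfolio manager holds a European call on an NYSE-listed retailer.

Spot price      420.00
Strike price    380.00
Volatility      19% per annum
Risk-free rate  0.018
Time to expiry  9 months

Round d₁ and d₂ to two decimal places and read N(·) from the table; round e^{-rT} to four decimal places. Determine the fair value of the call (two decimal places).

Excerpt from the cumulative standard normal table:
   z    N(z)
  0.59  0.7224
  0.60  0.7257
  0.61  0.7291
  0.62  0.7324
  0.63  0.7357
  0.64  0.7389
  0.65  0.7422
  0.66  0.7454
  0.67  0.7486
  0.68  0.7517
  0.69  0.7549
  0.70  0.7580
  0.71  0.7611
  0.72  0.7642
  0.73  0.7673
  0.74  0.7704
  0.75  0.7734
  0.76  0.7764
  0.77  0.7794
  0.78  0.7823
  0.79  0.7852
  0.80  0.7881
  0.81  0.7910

54.00

σ√T = 0.19 × 0.8660 = 0.1645
d₁ = [ln(420/380) + (0.018 + 0.19²/2)·0.75] / 0.1645 = [0.1001 + 0.0270] / 0.1645 = 0.7726 ≈ 0.77
d₂ = d₁ − σ√T = 0.7726 − 0.1645 = 0.6080 ≈ 0.61
e^(−rT) = e^(−0.018·0.75) = 0.9866
N(d₁) = N(0.77) = 0.7794;  N(d₂) = N(0.61) = 0.7291
C = 420·0.7794 − 380·0.9866·0.7291 = 327.3480 − 273.3454 = 54.0026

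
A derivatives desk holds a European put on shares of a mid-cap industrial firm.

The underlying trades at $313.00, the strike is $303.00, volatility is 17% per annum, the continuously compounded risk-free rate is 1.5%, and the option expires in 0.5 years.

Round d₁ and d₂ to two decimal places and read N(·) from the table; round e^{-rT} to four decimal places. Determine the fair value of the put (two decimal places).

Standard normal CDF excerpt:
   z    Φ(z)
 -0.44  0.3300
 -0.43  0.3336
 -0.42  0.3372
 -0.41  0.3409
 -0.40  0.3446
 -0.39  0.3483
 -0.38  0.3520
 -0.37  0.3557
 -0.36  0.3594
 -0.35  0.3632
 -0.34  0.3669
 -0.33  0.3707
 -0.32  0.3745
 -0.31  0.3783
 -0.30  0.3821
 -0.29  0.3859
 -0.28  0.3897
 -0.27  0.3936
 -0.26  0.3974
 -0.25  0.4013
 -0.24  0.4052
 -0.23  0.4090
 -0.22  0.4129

σ√T = 0.17 × 0.7071 = 0.1202
d₁ = [ln(313/303) + (0.015 + ½·0.17²)·0.5] / (σ√T) = (0.0325 + 0.0147) / 0.1202 = 0.3926 → 0.39
d₂ = 0.3926 − 0.1202 = 0.2724 → 0.27
e^(−rT) = e^(−0.015·0.5) = 0.9925
P = 303·0.9925·N(-0.27) − 313·N(-0.39) = 303·0.9925·0.3936 − 313·0.3483 = 118.3663 − 109.0179 = 9.3484

$9.35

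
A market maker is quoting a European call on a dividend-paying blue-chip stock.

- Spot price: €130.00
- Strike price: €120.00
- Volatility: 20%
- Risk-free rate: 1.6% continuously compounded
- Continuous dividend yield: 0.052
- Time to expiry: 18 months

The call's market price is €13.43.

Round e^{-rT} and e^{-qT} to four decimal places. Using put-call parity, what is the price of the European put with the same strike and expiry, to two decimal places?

e^(−qT) = e^(−0.052·1.5) = 0.9250;  e^(−rT) = e^(−0.016·1.5) = 0.9763
Put-call parity: C − P = S·e^(−qT) − K·e^(−rT) = 130·0.9250 − 120·0.9763 = 120.2500 − 117.1560 = 3.0940
P = C − (C − P) = 13.43 − (3.0940) = 10.3360

€10.34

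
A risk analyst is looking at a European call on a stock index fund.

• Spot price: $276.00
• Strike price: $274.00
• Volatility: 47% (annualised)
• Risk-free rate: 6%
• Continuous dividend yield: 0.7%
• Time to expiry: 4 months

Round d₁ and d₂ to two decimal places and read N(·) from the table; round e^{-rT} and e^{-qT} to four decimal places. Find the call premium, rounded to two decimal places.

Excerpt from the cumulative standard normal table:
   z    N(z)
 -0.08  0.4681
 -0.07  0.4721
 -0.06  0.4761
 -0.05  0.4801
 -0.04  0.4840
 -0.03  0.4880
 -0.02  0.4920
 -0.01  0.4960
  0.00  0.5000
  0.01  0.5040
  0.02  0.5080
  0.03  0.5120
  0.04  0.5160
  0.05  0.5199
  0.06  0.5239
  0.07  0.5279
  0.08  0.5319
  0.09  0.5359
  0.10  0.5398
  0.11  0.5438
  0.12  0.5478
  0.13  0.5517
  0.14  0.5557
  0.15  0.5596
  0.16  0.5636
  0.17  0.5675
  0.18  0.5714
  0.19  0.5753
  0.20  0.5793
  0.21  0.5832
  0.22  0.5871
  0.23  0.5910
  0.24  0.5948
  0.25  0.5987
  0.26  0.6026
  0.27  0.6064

$32.75

σ√T = 0.47 × 0.5774 = 0.2714
d₁ = [ln(276/274) + (0.06 − 0.007 + 0.47²/2)·0.3333] / 0.2714 = [0.0073 + 0.0545] / 0.2714 = 0.2276 ≈ 0.23
d₂ = d₁ − σ√T = 0.2276 − 0.2714 = -0.0438 ≈ -0.04
exp(−qT) = exp(−0.007·0.3333) = 0.9977;  exp(−rT) = exp(−0.06·0.3333) = 0.9802
C = 276·0.9977·N(0.23) − 274·0.9802·N(-0.04) = 276·0.9977·0.5910 − 274·0.9802·0.4840 = 162.7408 − 129.9902 = 32.7506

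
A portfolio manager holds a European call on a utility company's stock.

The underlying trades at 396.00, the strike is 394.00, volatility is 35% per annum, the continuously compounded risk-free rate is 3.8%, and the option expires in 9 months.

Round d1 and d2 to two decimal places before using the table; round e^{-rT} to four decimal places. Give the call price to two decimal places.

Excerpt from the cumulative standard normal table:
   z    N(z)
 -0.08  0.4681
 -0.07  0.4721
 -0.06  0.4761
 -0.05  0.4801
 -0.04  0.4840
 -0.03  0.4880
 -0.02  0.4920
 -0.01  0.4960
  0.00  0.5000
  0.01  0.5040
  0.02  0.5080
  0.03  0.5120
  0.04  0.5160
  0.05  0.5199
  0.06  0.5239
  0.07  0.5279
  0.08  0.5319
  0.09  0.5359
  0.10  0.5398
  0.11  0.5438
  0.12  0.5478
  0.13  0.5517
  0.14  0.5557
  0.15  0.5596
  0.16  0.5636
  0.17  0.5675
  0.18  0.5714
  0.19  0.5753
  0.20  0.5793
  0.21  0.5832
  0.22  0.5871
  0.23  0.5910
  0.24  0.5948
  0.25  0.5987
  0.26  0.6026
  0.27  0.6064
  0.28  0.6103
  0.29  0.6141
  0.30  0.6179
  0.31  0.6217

T = 0.75;  σ√T = 0.3031
d₁ = [ln(396/394) + (0.038 + 0.35²/2)·0.75] / 0.3031 = [0.0051 + 0.0744] / 0.3031 = 0.2623 → 0.26
d₂ = d₁ − σ√T = 0.2623 − 0.3031 = -0.0408 → -0.04
exp(−rT) = exp(−0.038·0.75) = 0.9719
N(d₁) = N(0.26) = 0.6026;  N(d₂) = N(-0.04) = 0.4840
C = 396·0.6026 − 394·0.9719·0.4840 = 238.6296 − 185.3374 = 53.2922

53.29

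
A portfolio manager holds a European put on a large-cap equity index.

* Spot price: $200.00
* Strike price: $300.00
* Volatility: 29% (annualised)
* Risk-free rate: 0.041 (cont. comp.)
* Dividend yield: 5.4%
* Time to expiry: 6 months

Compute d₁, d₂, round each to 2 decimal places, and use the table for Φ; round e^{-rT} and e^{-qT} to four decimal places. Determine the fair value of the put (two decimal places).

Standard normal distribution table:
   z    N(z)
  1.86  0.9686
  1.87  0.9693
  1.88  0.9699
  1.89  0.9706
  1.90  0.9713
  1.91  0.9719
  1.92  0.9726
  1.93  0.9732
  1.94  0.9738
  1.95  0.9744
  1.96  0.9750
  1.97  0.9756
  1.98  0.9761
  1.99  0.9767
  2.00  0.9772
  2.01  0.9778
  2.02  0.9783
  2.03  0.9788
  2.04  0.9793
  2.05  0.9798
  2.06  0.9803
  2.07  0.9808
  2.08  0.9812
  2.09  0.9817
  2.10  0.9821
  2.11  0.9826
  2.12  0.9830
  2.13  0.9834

$99.59

σ√T = 0.29·√0.5 = 0.2051
d₁ = [ln(200/300) + (0.041 − 0.054 + 0.29²/2)·0.5] / 0.2051 = [-0.4055 + 0.0145] / 0.2051 = -1.9065 ⇒ -1.91
d₂ = d₁ − σ√T = -1.9065 − 0.2051 = -2.1115 ⇒ -2.11
e^(−qT) = e^(−0.054·0.5) = 0.9734;  e^(−rT) = e^(−0.041·0.5) = 0.9797
P = 300·0.9797·N(2.11) − 200·0.9734·N(1.91) = 300·0.9797·0.9826 − 200·0.9734·0.9719 = 288.7960 − 189.2095 = 99.5865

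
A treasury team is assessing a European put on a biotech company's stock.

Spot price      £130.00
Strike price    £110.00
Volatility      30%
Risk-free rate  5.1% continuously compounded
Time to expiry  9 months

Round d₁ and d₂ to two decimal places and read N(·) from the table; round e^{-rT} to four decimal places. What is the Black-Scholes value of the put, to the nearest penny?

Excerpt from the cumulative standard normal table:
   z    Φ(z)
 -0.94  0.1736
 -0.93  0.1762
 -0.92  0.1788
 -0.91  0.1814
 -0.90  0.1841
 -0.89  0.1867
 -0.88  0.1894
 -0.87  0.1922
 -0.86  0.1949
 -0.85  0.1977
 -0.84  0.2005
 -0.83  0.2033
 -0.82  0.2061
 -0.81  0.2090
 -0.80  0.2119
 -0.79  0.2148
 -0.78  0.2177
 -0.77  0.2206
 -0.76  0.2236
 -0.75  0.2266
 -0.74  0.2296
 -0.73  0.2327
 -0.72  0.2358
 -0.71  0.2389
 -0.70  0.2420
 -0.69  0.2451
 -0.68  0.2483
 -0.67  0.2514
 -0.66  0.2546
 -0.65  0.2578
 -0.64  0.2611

T = 0.75;  σ√T = 0.2598
d₁ = [ln(130/110) + (0.051 + 0.3²/2)·0.75] / 0.2598 = [0.1671 + 0.0720] / 0.2598 = 0.9201 → 0.92
d₂ = d₁ − σ√T = 0.9201 − 0.2598 = 0.6603 → 0.66
e^(−rT) = e^(−0.051·0.75) = 0.9625
N(−d₂) = N(-0.66) = 0.2546;  N(−d₁) = N(-0.92) = 0.1788
P = 110·0.9625·0.2546 − 130·0.1788 = 26.9558 − 23.2440 = 3.7118

£3.71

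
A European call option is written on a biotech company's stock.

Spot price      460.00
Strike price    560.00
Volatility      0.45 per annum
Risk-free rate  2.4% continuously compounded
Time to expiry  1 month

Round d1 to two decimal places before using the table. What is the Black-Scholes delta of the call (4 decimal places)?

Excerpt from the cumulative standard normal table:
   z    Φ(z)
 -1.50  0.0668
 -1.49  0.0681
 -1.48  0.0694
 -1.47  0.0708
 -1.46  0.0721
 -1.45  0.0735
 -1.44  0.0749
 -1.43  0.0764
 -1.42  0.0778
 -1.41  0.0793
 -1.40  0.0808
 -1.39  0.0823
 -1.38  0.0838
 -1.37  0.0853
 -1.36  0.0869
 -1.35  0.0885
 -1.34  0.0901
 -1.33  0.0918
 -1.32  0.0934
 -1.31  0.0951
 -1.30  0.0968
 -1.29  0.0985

σ√T = 0.45·√0.08333 = 0.1299
d₁ = [ln(460/560) + (0.024 + 0.45²/2)·0.08333] / 0.1299 = [-0.1967 + 0.0104] / 0.1299 = -1.4339 → -1.43
N(d₁) = N(-1.43) = 0.0764
Δ_call = N(d₁) = 0.0764

0.0764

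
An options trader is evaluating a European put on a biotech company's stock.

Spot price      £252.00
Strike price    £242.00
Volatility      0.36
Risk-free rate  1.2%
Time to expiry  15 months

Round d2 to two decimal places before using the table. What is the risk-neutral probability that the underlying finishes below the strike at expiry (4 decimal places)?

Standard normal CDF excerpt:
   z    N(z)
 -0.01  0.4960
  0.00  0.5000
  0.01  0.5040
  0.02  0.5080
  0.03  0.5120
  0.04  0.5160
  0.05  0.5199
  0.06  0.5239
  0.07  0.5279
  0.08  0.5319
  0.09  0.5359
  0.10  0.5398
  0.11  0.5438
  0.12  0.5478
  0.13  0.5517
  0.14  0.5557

0.5239

σ√T = 0.36 × 1.1180 = 0.4025
ln(S/K) + (r + σ²/2)T = ln(252/242) + (0.012 + 0.36²/2)·1.25 = 0.0405 + 0.0960 = 0.1365
d₁ = 0.1365 / 0.4025 = 0.3391 ⇒ 0.34
d₂ = d₁ − σ√T = 0.3391 − 0.4025 = -0.0634 ⇒ -0.06
Risk-neutral Pr[S_T < K] = N(−d₂) = N(0.06) = 0.5239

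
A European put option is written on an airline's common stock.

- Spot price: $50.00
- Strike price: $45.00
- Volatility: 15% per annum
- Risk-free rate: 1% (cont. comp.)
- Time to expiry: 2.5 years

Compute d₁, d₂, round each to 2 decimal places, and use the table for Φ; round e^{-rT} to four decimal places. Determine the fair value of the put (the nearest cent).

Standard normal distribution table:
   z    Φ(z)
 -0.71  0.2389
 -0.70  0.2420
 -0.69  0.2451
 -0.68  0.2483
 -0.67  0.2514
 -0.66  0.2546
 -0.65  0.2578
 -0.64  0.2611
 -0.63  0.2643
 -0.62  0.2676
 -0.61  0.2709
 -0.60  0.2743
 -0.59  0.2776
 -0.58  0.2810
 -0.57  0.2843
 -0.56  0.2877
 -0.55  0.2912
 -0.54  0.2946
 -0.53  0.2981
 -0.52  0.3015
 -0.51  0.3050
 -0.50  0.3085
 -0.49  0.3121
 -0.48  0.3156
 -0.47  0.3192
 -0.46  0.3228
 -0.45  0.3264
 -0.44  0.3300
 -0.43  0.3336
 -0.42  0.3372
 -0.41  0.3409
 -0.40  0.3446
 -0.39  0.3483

σ√T = 0.15·√2.5 = 0.2372
ln(S/K) + (r + σ²/2)T = ln(50/45) + (0.01 + 0.15²/2)·2.5 = 0.1054 + 0.0531 = 0.1585
d₁ = 0.1585 / 0.2372 = 0.6682 ≈ 0.67
d₂ = d₁ − σ√T = 0.6682 − 0.2372 = 0.4311 ≈ 0.43
exp(−rT) = exp(−0.01·2.5) = 0.9753
N(−d₂) = N(-0.43) = 0.3336;  N(−d₁) = N(-0.67) = 0.2514
P = 45·0.9753·0.3336 − 50·0.2514 = 14.6412 − 12.5700 = 2.0712

$2.07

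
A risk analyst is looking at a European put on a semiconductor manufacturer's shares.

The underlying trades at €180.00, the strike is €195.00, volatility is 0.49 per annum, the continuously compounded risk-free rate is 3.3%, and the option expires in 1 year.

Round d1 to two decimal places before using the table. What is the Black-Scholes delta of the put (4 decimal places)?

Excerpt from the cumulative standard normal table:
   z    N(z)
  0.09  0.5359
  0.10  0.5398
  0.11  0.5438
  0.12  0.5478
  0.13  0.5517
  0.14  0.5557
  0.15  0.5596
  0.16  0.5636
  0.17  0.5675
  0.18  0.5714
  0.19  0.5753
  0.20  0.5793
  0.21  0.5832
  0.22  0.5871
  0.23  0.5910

σ√T = 0.49·√1 = 0.4900
d₁ = [ln(180/195) + (0.033 + 0.49²/2)·1] / 0.4900 = [-0.0800 + 0.1530] / 0.4900 = 0.1490 ≈ 0.15
N(d₁) = N(0.15) = 0.5596
Δ_put = N(d₁) − 1 = 0.5596 − 1 = -0.4404

-0.4404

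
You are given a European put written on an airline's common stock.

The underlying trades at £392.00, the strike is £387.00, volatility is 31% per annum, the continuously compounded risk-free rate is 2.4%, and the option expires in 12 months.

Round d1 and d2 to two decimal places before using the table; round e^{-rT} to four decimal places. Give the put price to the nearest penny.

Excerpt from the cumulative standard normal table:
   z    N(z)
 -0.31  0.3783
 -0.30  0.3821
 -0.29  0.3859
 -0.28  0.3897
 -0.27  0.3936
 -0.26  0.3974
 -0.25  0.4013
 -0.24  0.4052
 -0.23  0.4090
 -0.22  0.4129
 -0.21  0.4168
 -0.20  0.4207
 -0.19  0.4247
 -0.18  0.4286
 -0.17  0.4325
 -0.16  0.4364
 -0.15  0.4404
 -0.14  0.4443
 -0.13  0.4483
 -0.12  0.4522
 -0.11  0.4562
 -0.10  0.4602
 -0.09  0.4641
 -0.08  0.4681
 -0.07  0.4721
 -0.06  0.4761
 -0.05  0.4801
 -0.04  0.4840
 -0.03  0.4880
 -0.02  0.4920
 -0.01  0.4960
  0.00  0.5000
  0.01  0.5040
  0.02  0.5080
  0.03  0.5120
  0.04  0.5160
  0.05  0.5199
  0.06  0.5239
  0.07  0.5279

£40.67

T = 1;  σ√T = 0.3100
d₁ = [ln(392/387) + (0.024 + ½·0.31²)·1] / (σ√T) = (0.0128 + 0.0721) / 0.3100 = 0.2738 ⇒ 0.27
d₂ = 0.2738 − 0.3100 = -0.0362 ⇒ -0.04
e^(−rT) = e^(−0.024·1) = 0.9763
N(−d₂) = N(0.04) = 0.5160;  N(−d₁) = N(-0.27) = 0.3936
P = 387·0.9763·0.5160 − 392·0.3936 = 194.9593 − 154.2912 = 40.6681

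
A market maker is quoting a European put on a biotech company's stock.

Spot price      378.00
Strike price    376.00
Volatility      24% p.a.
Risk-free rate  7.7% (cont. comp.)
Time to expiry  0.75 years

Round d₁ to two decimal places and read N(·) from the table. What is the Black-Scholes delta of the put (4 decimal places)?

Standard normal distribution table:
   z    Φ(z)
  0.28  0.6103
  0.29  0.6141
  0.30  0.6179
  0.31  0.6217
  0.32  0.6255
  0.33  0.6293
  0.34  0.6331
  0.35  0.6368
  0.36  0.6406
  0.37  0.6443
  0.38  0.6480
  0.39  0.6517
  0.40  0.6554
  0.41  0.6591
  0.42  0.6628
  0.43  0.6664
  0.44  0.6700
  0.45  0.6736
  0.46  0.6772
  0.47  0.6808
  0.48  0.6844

-0.3409

T = 0.75;  σ√T = 0.2078
d₁ = [ln(378/376) + (0.077 + 0.24²/2)·0.75] / 0.2078 = [0.0053 + 0.0794] / 0.2078 = 0.4073 which rounds to 0.41
N(d₁) = N(0.41) = 0.6591
Δ_put = N(d₁) − 1 = 0.6591 − 1 = -0.3409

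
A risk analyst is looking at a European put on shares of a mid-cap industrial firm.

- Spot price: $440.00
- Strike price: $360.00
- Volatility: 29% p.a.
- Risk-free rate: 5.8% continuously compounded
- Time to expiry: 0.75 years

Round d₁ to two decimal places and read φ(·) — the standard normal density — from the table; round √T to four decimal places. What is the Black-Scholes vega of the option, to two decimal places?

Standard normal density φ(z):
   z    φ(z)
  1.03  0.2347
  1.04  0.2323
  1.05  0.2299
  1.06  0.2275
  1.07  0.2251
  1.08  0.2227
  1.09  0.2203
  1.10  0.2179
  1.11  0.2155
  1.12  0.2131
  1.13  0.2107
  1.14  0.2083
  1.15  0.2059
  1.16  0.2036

83.03

σ√T = 0.29·√0.75 = 0.2511
d₁ = [ln(440/360) + (0.058 + 0.29²/2)·0.75] / 0.2511 = [0.2007 + 0.0750] / 0.2511 = 1.0978 ⇒ 1.10
√T = √0.75 = 0.8660
φ(d₁) = φ(1.10) = 0.2179
vega = S·φ(d₁)·√T = 440·0.2179·0.8660 = 83.0286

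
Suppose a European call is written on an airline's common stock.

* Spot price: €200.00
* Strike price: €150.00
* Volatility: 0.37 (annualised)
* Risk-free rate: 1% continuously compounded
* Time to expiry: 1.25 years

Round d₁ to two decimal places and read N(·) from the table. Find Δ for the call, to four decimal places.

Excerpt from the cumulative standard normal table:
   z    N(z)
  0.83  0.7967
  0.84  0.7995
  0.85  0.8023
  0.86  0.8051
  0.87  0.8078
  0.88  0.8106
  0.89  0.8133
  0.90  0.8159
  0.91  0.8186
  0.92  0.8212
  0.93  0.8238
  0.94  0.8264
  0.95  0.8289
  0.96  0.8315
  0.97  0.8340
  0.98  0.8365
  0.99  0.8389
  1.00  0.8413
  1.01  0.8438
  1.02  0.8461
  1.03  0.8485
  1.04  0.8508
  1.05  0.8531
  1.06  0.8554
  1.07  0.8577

T = 1.25;  σ√T = 0.4137
ln(S/K) + (r + σ²/2)T = ln(200/150) + (0.01 + 0.37²/2)·1.25 = 0.2877 + 0.0981 = 0.3857
d₁ = 0.3857 / 0.4137 = 0.9325 → 0.93
N(d₁) = N(0.93) = 0.8238
Δ_call = N(d₁) = 0.8238

0.8238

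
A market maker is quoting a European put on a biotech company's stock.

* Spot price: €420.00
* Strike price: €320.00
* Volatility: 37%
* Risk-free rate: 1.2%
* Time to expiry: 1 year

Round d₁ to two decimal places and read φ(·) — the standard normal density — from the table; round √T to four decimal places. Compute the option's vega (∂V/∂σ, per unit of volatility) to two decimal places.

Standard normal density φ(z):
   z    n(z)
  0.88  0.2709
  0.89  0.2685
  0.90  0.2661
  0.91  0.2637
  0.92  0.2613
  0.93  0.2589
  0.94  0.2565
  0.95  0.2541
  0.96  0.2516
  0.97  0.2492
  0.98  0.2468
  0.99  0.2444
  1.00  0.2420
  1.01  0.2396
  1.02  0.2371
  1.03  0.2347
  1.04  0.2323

106.72

σ√T = 0.37 × 1.0000 = 0.3700
d₁ = [ln(420/320) + (0.012 + ½·0.37²)·1] / (σ√T) = (0.2719 + 0.0804) / 0.3700 = 0.9524 → 0.95
√T = √1 = 1.0000
φ(d₁) = φ(0.95) = 0.2541
vega = S·φ(d₁)·√T = 420·0.2541·1.0000 = 106.7220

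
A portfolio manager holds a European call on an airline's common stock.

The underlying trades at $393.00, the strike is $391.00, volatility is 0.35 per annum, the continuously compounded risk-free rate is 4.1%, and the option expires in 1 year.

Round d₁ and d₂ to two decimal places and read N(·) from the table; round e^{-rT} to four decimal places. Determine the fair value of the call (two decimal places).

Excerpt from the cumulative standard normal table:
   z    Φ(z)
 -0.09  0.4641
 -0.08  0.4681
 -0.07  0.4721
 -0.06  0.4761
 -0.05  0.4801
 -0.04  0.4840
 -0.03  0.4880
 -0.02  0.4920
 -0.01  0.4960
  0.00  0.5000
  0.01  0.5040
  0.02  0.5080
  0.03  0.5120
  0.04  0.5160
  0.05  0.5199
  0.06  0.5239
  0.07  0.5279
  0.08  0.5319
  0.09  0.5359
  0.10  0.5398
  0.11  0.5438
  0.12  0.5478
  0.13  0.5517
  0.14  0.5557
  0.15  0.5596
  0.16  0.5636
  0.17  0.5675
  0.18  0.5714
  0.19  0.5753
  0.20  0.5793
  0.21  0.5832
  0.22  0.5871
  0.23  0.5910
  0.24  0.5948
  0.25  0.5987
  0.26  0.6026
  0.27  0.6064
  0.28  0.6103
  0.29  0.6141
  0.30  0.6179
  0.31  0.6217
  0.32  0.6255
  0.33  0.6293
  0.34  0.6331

T = 1;  σ√T = 0.3500
ln(S/K) + (r + σ²/2)T = ln(393/391) + (0.041 + 0.35²/2)·1 = 0.0051 + 0.1022 = 0.1074
d₁ = 0.1074 / 0.3500 = 0.3067 → 0.31
d₂ = d₁ − σ√T = 0.3067 − 0.3500 = -0.0433 → -0.04
exp(−rT) = exp(−0.041·1) = 0.9598
N(d₁) = N(0.31) = 0.6217;  N(d₂) = N(-0.04) = 0.4840
C = 393·0.6217 − 391·0.9598·0.4840 = 244.3281 − 181.6364 = 62.6917

$62.69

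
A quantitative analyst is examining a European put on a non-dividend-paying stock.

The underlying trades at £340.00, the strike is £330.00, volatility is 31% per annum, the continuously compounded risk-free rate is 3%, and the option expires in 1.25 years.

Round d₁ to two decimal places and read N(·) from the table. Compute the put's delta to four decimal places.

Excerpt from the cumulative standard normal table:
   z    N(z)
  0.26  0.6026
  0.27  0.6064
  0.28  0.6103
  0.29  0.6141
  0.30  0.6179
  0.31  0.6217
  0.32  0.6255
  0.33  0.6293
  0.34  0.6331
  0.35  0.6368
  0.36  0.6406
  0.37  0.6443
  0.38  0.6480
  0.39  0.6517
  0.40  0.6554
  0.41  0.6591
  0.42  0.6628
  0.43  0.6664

σ√T = 0.31·√1.25 = 0.3466
d₁ = [ln(340/330) + (0.03 + 0.31²/2)·1.25] / 0.3466 = [0.0299 + 0.0976] / 0.3466 = 0.3676 ⇒ 0.37
N(d₁) = N(0.37) = 0.6443
Δ_put = N(d₁) − 1 = 0.6443 − 1 = -0.3557

-0.3557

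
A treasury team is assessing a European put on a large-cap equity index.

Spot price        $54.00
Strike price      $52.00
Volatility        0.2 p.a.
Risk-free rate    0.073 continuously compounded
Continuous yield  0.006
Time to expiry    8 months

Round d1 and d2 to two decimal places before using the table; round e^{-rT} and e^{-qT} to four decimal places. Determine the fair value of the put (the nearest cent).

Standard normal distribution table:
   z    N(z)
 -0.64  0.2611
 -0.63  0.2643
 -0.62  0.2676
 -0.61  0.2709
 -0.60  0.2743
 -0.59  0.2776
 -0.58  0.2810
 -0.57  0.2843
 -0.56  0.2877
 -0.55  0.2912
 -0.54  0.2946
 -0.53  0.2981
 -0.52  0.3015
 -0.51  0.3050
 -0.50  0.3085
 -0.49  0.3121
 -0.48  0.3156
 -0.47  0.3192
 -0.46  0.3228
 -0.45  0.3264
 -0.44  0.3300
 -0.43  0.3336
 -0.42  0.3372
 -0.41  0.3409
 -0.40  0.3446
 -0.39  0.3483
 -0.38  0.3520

$1.77

σ√T = 0.2·√0.6667 = 0.1633
d₁ = [ln(54/52) + (0.073 − 0.006 + ½·0.2²)·0.6667] / (σ√T) = (0.0377 + 0.0580) / 0.1633 = 0.5863 ⇒ 0.59
d₂ = 0.5863 − 0.1633 = 0.4230 ⇒ 0.42
exp(−qT) = exp(−0.006·0.6667) = 0.9960;  exp(−rT) = exp(−0.073·0.6667) = 0.9525
N(−d₂) = N(-0.42) = 0.3372;  N(−d₁) = N(-0.59) = 0.2776
P = 52·0.9525·0.3372 − 54·0.9960·0.2776 = 16.7015 − 14.9304 = 1.7711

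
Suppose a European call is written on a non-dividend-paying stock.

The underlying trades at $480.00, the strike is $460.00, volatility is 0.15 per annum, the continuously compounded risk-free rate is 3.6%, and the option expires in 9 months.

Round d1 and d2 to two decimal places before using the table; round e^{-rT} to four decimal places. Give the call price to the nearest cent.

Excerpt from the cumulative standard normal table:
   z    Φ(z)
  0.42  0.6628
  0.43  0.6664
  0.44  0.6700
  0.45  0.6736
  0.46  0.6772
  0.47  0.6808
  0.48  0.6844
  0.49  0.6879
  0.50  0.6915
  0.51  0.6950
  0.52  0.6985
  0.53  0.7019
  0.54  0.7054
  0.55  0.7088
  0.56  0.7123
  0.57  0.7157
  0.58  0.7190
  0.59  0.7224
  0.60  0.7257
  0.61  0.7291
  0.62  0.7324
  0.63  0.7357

T = 0.75;  σ√T = 0.1299
d₁ = [ln(480/460) + (0.036 + 0.15²/2)·0.75] / 0.1299 = [0.0426 + 0.0354] / 0.1299 = 0.6004 ≈ 0.60
d₂ = d₁ − σ√T = 0.6004 − 0.1299 = 0.4705 ≈ 0.47
exp(−rT) = exp(−0.036·0.75) = 0.9734
C = 480·N(0.60) − 460·0.9734·N(0.47) = 480·0.7257 − 460·0.9734·0.6808 = 348.3360 − 304.8377 = 43.4983

$43.50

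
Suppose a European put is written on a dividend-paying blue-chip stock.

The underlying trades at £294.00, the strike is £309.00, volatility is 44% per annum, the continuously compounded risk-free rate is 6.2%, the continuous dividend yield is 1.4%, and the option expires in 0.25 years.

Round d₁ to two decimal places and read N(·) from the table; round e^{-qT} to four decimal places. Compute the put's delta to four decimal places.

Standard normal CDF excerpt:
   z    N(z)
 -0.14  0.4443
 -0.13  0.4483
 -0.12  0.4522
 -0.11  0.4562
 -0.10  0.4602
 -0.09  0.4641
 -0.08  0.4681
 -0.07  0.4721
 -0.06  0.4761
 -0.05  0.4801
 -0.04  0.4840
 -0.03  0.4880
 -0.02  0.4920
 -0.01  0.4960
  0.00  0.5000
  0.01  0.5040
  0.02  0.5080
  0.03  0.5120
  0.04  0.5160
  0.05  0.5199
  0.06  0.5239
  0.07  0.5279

σ√T = 0.44·√0.25 = 0.2200
d₁ = [ln(294/309) + (0.062 − 0.014 + 0.44²/2)·0.25] / 0.2200 = [-0.0498 + 0.0362] / 0.2200 = -0.0616 which rounds to -0.06
N(d₁) = N(-0.06) = 0.4761
Δ_put = exp(−qT)·(N(d₁) − 1) = 0.9965·(0.4761 − 1) = -0.5221

-0.5221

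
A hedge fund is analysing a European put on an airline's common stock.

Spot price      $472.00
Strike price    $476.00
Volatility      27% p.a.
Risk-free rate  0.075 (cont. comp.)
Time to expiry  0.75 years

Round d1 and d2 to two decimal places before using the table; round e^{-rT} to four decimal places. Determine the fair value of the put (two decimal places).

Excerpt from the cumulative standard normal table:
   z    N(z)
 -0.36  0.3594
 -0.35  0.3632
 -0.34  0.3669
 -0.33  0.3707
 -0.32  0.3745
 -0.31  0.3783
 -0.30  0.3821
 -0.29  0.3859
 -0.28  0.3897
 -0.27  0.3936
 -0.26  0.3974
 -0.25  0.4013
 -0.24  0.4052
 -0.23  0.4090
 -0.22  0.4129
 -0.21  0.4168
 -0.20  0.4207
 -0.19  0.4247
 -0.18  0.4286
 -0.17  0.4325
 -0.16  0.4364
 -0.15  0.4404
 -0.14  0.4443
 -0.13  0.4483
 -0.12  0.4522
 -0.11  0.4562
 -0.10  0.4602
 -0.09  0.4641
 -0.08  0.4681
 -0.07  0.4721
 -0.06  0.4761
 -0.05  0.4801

$32.06

σ√T = 0.27·√0.75 = 0.2338
d₁ = [ln(472/476) + (0.075 + ½·0.27²)·0.75] / (σ√T) = (-0.0084 + 0.0836) / 0.2338 = 0.3214 ≈ 0.32
d₂ = 0.3214 − 0.2338 = 0.0876 ≈ 0.09
e^(−rT) = e^(−0.075·0.75) = 0.9453
N(−d₂) = N(-0.09) = 0.4641;  N(−d₁) = N(-0.32) = 0.3745
P = 476·0.9453·0.4641 − 472·0.3745 = 208.8277 − 176.7640 = 32.0637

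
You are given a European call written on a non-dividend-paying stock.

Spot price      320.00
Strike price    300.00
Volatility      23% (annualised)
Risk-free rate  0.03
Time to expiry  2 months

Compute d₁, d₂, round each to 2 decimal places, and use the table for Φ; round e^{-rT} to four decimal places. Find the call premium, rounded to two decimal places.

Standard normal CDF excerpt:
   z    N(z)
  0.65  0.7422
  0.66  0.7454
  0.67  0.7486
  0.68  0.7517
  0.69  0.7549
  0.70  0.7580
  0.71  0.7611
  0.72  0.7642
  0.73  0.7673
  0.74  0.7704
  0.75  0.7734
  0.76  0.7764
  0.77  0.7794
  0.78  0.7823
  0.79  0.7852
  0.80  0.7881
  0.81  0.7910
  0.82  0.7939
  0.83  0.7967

σ√T = 0.23·√0.1667 = 0.0939
d₁ = [ln(320/300) + (0.03 + 0.23²/2)·0.1667] / 0.0939 = [0.0645 + 0.0094] / 0.0939 = 0.7875 → 0.79
d₂ = d₁ − σ√T = 0.7875 − 0.0939 = 0.6936 → 0.69
exp(−rT) = exp(−0.03·0.1667) = 0.9950
N(d₁) = N(0.79) = 0.7852;  N(d₂) = N(0.69) = 0.7549
C = 320·0.7852 − 300·0.9950·0.7549 = 251.2640 − 225.3376 = 25.9264

25.93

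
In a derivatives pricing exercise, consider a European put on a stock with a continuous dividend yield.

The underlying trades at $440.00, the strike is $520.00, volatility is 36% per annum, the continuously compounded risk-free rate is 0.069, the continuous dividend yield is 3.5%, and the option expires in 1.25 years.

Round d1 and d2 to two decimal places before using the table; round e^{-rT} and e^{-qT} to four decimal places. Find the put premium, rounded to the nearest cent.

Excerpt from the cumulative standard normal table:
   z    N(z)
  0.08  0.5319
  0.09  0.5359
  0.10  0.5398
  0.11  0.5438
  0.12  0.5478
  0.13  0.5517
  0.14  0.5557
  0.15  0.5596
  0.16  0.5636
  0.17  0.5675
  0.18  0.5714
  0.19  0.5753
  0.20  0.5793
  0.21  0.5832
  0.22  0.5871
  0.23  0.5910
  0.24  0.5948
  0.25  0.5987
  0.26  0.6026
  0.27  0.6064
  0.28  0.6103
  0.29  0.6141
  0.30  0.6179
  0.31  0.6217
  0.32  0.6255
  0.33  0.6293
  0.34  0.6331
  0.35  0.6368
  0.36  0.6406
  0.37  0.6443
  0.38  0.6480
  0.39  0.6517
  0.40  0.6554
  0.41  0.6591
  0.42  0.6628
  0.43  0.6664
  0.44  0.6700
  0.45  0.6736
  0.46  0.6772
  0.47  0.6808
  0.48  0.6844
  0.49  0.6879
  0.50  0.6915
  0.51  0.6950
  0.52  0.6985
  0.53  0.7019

σ√T = 0.36 × 1.1180 = 0.4025
d₁ = [ln(440/520) + (0.069 − 0.035 + ½·0.36²)·1.25] / (σ√T) = (-0.1671 + 0.1235) / 0.4025 = -0.1082 ≈ -0.11
d₂ = -0.1082 − 0.4025 = -0.5107 ≈ -0.51
e^(−qT) = e^(−0.035·1.25) = 0.9572;  e^(−rT) = e^(−0.069·1.25) = 0.9174
P = 520·0.9174·N(0.51) − 440·0.9572·N(0.11) = 520·0.9174·0.6950 − 440·0.9572·0.5438 = 331.5484 − 229.0312 = 102.5172

$102.52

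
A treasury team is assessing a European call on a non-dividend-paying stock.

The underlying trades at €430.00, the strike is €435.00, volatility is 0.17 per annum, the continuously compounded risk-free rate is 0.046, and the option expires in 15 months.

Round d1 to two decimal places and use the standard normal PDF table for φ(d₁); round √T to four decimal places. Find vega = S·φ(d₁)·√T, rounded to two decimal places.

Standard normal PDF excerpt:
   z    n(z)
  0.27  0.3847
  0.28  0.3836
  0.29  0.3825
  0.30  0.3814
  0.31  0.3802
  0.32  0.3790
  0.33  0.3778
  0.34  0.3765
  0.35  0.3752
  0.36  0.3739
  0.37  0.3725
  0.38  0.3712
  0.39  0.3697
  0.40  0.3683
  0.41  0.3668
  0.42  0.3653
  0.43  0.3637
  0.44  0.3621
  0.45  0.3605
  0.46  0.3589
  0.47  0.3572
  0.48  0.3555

σ√T = 0.17·√1.25 = 0.1901
d₁ = [ln(430/435) + (0.046 + 0.17²/2)·1.25] / 0.1901 = [-0.0116 + 0.0756] / 0.1901 = 0.3367 ≈ 0.34
√T = √1.25 = 1.1180
φ(d₁) = φ(0.34) = 0.3765
vega = S·φ(d₁)·√T = 430·0.3765·1.1180 = 180.9986

181.00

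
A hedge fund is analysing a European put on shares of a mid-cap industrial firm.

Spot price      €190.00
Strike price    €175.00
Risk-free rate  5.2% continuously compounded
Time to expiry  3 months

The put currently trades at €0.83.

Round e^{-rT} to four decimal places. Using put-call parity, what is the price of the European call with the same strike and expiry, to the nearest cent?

e^(−rT) = e^(−0.052·0.25) = 0.9871
Put-call parity: C − P = S − K·e^(−rT) = 190 − 175·0.9871 = 190 − 172.7425 = 17.2575
C = P + (C − P) = 0.83 + (17.2575) = 18.0875

€18.09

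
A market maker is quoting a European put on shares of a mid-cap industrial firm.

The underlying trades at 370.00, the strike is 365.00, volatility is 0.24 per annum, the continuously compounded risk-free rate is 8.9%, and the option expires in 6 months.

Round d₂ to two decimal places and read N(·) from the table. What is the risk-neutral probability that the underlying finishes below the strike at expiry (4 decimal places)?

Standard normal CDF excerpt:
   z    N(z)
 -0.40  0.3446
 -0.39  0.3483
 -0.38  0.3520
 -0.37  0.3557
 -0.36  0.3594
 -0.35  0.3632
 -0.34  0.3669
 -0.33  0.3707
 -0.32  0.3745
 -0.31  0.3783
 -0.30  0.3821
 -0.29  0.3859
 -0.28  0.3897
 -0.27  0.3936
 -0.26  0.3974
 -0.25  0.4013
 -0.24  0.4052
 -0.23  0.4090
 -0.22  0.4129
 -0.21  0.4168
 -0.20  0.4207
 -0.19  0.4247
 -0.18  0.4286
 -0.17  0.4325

T = 0.5;  σ√T = 0.1697
ln(S/K) + (r + σ²/2)T = ln(370/365) + (0.089 + 0.24²/2)·0.5 = 0.0136 + 0.0589 = 0.0725
d₁ = 0.0725 / 0.1697 = 0.4272 → 0.43
d₂ = d₁ − σ√T = 0.4272 − 0.1697 = 0.2575 → 0.26
Pr(exercise) under Q = N(−d₂) = N(-0.26) = 0.3974

0.3974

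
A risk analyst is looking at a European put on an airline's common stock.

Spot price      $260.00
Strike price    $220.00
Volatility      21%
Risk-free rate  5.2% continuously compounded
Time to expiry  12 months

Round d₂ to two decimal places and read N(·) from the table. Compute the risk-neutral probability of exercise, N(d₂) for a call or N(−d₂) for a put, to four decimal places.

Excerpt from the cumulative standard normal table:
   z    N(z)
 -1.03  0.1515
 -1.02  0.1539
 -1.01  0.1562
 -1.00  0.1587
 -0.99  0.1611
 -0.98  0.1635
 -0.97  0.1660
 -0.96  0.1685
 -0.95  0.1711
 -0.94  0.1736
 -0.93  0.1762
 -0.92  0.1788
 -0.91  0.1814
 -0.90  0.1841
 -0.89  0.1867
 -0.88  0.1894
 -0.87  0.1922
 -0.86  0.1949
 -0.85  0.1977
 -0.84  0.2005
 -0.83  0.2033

T = 1;  σ√T = 0.2100
ln(S/K) + (r + σ²/2)T = ln(260/220) + (0.052 + 0.21²/2)·1 = 0.1671 + 0.0740 = 0.2411
d₁ = 0.2411 / 0.2100 = 1.1481 → 1.15
d₂ = d₁ − σ√T = 1.1481 − 0.2100 = 0.9381 → 0.94
Pr(exercise) under Q = N(−d₂) = N(-0.94) = 0.1736

0.1736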